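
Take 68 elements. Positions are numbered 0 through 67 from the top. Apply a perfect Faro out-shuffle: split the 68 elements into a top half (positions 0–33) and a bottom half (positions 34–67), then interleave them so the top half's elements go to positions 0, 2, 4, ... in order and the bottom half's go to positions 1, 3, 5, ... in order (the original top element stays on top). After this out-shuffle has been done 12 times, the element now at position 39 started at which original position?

Work backwards from position 39, undoing one out-shuffle at a time:
39 ← 53 ← 60 ← 30 ← 15 ← 41 ← 54 ← 27 ← 47 ← 57 ← 62 ← 31 ← 49
So the element now at position 39 started at position 49.

49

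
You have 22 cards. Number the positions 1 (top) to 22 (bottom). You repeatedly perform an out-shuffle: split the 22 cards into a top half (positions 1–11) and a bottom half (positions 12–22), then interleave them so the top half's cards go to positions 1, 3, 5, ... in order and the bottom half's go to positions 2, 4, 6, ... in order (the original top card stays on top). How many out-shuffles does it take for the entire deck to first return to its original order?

6

The out-shuffle permutes the 22 positions with cycle lengths [1, 1, 2, 3, 3, 6, 6].
Every card is home exactly when every cycle has completed a whole number of laps, i.e. after lcm(1, 2, 3, 6) = 6 out-shuffles.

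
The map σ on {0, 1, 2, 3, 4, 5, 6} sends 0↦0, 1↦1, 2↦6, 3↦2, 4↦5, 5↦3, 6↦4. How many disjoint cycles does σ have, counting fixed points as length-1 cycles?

Cycle decomposition: (0) (1) (2 6 4 5 3).
3 cycles.

3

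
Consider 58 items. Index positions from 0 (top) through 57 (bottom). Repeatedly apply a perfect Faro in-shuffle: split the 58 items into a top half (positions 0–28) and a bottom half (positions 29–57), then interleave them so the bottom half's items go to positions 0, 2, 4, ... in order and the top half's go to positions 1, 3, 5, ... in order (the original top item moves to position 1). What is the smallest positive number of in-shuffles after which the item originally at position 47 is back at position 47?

58

Follow position 47 under repeated in-shuffles:
47 → 36 → 14 → 29 → 0 → 1 → 3 → 7 → ... → 47 (length 58)
It first returns after 58 in-shuffles.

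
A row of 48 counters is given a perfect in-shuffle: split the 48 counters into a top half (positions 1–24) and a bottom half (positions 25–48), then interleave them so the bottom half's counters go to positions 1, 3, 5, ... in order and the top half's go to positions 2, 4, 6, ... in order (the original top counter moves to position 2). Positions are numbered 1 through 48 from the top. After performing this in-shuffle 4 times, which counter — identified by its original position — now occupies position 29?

Work backwards from position 29, undoing one in-shuffle at a time:
29 ← 39 ← 44 ← 22 ← 11
So the counter now at position 29 started at position 11.

11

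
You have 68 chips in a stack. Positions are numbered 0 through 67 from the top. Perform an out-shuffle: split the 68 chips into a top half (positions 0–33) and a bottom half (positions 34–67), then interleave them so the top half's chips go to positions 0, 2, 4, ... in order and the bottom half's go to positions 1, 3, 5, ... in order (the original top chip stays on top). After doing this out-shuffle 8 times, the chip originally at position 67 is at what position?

Position 67 is a fixed point of every out-shuffle, so the chip never moves.

67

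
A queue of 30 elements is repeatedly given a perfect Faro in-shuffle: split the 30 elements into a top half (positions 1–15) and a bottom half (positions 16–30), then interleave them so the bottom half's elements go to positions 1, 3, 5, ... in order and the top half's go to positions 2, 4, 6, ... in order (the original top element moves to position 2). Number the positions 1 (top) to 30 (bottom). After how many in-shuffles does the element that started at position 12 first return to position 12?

Follow position 12 under repeated in-shuffles:
12 → 24 → 17 → 3 → 6 → 12
It first returns after 5 in-shuffles.

5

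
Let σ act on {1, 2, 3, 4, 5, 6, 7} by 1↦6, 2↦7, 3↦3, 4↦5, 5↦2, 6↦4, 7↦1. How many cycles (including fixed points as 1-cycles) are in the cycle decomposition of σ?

Cycle decomposition: (1 6 4 5 2 7) (3).
2 cycles.

2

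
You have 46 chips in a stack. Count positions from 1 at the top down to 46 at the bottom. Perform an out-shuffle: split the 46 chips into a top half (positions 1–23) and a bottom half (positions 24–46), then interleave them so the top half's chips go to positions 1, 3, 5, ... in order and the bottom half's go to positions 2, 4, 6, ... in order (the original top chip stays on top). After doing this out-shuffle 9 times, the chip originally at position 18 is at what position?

20

Track the chip's position through each out-shuffle:
18 → 35 → 24 → 2 → 3 → 5 → 9 → 17 → 33 → 20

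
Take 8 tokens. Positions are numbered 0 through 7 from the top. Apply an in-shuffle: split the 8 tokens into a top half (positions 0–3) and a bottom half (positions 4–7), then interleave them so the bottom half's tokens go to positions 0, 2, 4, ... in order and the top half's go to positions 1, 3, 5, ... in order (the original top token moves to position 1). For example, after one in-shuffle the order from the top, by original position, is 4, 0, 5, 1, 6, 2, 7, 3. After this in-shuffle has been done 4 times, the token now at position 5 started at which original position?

Work backwards from position 5, undoing one in-shuffle at a time:
5 ← 2 ← 5 ← 2 ← 5
So the token now at position 5 started at position 5.

5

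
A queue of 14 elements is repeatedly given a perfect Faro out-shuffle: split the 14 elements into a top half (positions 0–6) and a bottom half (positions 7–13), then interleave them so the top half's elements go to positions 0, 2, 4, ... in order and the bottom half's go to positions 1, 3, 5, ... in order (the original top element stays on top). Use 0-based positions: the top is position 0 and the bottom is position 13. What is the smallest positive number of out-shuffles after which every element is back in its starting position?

The out-shuffle permutes the 14 positions with cycle lengths [1, 1, 12].
Every element is home exactly when every cycle has completed a whole number of laps, i.e. after lcm(1, 12) = 12 out-shuffles.

12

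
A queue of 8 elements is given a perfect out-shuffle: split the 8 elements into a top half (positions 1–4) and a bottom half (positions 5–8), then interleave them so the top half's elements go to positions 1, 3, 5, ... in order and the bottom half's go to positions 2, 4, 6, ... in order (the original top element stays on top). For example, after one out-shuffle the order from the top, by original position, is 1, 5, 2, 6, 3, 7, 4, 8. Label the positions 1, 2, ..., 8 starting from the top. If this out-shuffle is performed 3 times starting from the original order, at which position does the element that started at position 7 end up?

7

Track the element's position through each out-shuffle:
7 → 6 → 4 → 7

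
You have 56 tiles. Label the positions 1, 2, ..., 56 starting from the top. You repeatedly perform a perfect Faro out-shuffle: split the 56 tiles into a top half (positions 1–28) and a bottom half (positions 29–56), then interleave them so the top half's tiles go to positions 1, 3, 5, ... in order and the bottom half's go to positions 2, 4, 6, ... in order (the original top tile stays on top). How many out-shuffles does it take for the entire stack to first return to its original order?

The out-shuffle permutes the 56 positions with cycle lengths [1, 1, 4, 10, 20, 20].
Every tile is home exactly when every cycle has completed a whole number of laps, i.e. after lcm(1, 4, 10, 20) = 20 out-shuffles.

20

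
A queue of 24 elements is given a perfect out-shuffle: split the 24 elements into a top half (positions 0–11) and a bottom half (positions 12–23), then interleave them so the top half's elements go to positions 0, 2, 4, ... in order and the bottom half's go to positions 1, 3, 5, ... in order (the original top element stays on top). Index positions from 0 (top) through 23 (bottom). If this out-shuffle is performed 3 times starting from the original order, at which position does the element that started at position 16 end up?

13

Track the element's position through each out-shuffle:
16 → 9 → 18 → 13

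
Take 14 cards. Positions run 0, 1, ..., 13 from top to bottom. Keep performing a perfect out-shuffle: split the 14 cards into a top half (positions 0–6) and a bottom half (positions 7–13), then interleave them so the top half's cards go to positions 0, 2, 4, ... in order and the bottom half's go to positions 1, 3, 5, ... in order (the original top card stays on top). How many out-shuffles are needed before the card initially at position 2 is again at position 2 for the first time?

Follow position 2 under repeated out-shuffles:
2 → 4 → 8 → 3 → 6 → 12 → 11 → 9 → 5 → 10 → 7 → 1 → 2
It first returns after 12 out-shuffles.

12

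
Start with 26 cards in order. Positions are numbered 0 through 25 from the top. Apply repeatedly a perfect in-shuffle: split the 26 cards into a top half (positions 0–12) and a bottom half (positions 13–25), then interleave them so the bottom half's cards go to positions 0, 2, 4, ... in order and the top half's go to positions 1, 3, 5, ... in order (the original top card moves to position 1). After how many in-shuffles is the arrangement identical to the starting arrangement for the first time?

The in-shuffle permutes the 26 positions with cycle lengths [2, 6, 18].
Every card is home exactly when every cycle has completed a whole number of laps, i.e. after lcm(2, 6, 18) = 18 in-shuffles.

18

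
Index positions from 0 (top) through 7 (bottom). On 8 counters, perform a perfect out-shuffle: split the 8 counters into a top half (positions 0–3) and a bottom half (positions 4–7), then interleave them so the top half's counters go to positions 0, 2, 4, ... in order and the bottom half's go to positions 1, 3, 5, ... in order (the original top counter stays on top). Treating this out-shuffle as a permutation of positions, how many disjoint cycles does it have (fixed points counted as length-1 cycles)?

4

Trace each unvisited position around until it returns:
(0) (1 2 4) (3 6 5) (7)
4 cycles in total.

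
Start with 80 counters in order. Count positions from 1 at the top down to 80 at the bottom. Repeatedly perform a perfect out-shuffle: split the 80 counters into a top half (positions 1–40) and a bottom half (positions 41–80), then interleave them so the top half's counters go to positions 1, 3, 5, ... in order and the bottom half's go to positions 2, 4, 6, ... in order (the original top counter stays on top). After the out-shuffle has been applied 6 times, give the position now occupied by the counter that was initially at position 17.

Track the counter's position through each out-shuffle:
17 → 33 → 65 → 50 → 20 → 39 → 77

77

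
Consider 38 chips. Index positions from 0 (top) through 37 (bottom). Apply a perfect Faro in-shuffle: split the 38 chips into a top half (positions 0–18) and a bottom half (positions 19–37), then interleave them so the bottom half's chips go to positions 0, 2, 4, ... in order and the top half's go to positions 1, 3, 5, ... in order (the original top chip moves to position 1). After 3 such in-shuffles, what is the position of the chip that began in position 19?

Track the chip's position through each in-shuffle:
19 → 0 → 1 → 3

3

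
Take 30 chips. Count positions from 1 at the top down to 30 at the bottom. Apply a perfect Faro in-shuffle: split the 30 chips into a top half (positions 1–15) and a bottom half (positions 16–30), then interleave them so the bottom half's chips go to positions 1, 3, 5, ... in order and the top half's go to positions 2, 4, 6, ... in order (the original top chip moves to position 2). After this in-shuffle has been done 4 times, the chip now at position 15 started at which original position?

Work backwards from position 15, undoing one in-shuffle at a time:
15 ← 23 ← 27 ← 29 ← 30
So the chip now at position 15 started at position 30.

30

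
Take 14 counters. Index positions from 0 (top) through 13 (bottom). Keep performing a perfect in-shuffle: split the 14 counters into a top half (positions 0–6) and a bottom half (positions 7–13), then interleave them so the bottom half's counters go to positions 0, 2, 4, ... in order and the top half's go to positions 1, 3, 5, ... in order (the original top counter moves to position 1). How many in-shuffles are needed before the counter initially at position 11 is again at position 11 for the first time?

4

Follow position 11 under repeated in-shuffles:
11 → 8 → 2 → 5 → 11
It first returns after 4 in-shuffles.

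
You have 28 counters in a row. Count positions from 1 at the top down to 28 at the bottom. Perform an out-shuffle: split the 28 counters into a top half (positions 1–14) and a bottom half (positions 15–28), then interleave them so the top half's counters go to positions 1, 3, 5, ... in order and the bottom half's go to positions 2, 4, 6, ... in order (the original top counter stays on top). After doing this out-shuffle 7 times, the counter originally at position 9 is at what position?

Track the counter's position through each out-shuffle:
9 → 17 → 6 → 11 → 21 → 14 → 27 → 26

26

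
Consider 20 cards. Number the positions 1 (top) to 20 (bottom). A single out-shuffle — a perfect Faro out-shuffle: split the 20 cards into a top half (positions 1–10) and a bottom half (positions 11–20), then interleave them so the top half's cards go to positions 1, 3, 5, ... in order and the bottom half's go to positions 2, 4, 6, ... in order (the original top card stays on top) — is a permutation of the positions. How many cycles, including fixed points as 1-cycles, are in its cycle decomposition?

3

Trace each unvisited position around until it returns:
(1) (2 3 5 9 17 14 ... len 18) (20)
3 cycles in total.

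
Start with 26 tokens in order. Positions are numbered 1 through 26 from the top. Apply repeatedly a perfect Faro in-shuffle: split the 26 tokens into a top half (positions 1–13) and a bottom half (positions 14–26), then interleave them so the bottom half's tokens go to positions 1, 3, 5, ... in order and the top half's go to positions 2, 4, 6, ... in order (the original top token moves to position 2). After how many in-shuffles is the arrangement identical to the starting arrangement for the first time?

18

The in-shuffle permutes the 26 positions with cycle lengths [2, 6, 18].
Every token is home exactly when every cycle has completed a whole number of laps, i.e. after lcm(2, 6, 18) = 18 in-shuffles.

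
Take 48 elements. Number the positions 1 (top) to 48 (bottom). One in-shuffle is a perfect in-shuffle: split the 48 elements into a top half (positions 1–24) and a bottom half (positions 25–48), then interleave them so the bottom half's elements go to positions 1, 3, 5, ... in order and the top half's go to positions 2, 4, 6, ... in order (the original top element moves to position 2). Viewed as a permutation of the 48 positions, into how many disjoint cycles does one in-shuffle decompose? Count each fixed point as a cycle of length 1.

Trace each unvisited position around until it returns:
(1 2 4 8 16 32 ... len 21) (3 6 12 24 48 47 ... len 21) (7 14 28) (21 42 35)
4 cycles in total.

4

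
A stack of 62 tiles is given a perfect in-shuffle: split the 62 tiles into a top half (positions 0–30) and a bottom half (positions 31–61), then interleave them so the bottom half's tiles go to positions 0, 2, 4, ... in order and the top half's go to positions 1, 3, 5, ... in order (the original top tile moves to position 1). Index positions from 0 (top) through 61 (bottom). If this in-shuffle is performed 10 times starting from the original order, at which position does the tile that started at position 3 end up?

Track the tile's position through each in-shuffle:
3 → 7 → 15 → 31 → 0 → 1 → 3 → 7 → 15 → 31 → 0

0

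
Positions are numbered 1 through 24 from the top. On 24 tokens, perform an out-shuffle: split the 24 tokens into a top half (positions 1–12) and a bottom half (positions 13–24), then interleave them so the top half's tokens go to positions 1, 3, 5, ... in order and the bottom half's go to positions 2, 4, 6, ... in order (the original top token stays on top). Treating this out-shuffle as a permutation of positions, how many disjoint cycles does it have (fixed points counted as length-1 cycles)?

4

Trace each unvisited position around until it returns:
(1) (2 3 5 9 17 10 ... len 11) (6 11 21 18 12 23 ... len 11) (24)
4 cycles in total.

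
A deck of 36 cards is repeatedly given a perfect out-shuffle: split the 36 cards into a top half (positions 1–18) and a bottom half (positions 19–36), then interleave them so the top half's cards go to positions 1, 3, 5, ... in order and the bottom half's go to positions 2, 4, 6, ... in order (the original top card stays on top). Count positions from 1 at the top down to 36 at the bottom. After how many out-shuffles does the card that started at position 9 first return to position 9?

12

Follow position 9 under repeated out-shuffles:
9 → 17 → 33 → 30 → 24 → 12 → 23 → 10 → 19 → 2 → 3 → 5 → 9
It first returns after 12 out-shuffles.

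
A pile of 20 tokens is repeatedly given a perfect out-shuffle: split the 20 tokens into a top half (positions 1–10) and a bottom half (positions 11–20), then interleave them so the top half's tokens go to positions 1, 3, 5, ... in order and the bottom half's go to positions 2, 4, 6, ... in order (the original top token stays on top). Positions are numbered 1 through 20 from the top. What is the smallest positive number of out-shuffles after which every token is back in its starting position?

18

The out-shuffle permutes the 20 positions with cycle lengths [1, 1, 18].
Every token is home exactly when every cycle has completed a whole number of laps, i.e. after lcm(1, 18) = 18 out-shuffles.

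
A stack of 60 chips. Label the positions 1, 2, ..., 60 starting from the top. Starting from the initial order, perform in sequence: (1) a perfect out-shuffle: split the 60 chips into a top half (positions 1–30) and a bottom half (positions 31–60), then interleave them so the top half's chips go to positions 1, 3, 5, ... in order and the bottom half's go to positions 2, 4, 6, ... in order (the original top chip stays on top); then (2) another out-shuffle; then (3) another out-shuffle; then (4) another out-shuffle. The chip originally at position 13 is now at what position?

16

Track the chip from position 13 forward through each operation:
  after op 1 (out-shuffle): 13 → 25
  after op 2 (out-shuffle): 25 → 49
  after op 3 (out-shuffle): 49 → 38
  after op 4 (out-shuffle): 38 → 16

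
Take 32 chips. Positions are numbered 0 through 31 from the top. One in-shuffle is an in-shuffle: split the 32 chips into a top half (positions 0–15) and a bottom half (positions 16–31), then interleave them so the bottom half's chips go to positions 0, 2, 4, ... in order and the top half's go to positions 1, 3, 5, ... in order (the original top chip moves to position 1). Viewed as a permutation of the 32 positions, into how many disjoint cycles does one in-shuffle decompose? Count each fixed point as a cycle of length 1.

4

Trace each unvisited position around until it returns:
(0 1 3 7 15 31 30 28 24 16) (2 5 11 23 14 29 26 20 8 17) (4 9 19 6 13 27 22 12 25 18) (10 21)
4 cycles in total.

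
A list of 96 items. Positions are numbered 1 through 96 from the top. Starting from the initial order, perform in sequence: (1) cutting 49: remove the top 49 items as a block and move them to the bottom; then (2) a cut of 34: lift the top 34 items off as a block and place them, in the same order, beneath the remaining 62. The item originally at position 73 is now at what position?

86

Track the item from position 73 forward through each operation:
  after op 1 (cut 49): 73 → 24
  after op 2 (cut 34): 24 → 86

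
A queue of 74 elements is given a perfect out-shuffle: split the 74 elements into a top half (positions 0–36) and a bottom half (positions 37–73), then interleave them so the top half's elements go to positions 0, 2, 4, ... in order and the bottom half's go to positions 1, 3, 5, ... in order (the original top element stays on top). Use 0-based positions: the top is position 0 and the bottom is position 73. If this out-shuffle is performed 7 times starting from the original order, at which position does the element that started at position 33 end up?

Track the element's position through each out-shuffle:
33 → 66 → 59 → 45 → 17 → 34 → 68 → 63

63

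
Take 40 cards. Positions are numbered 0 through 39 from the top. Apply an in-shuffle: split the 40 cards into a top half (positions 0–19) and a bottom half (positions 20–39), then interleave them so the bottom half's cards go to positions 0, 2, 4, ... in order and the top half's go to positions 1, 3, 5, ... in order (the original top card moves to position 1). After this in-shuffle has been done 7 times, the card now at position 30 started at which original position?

38

Work backwards from position 30, undoing one in-shuffle at a time:
30 ← 35 ← 17 ← 8 ← 24 ← 32 ← 36 ← 38
So the card now at position 30 started at position 38.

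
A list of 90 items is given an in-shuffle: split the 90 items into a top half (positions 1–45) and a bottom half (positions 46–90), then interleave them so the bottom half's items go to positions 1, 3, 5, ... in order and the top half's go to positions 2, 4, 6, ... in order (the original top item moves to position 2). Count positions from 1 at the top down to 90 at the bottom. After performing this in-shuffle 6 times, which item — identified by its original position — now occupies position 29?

Work backwards from position 29, undoing one in-shuffle at a time:
29 ← 60 ← 30 ← 15 ← 53 ← 72 ← 36
So the item now at position 29 started at position 36.

36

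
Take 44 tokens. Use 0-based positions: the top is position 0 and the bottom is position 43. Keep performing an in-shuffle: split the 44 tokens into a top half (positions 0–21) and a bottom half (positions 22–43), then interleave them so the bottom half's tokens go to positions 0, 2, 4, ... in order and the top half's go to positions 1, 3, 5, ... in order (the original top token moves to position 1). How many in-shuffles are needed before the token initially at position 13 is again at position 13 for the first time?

12

Follow position 13 under repeated in-shuffles:
13 → 27 → 10 → 21 → 43 → 42 → 40 → 36 → 28 → 12 → 25 → 6 → 13
It first returns after 12 in-shuffles.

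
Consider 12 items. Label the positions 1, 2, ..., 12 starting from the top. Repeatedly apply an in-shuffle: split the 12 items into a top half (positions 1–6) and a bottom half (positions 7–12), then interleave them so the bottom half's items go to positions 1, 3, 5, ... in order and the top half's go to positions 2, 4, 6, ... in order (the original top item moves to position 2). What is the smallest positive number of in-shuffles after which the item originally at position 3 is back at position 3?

Follow position 3 under repeated in-shuffles:
3 → 6 → 12 → 11 → 9 → 5 → 10 → 7 → 1 → 2 → 4 → 8 → 3
It first returns after 12 in-shuffles.

12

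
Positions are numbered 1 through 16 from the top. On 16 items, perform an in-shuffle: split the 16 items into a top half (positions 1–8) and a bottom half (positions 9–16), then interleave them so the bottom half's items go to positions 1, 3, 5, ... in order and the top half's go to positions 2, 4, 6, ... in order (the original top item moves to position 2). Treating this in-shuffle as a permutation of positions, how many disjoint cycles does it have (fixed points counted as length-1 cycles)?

Trace each unvisited position around until it returns:
(1 2 4 8 16 15 13 9) (3 6 12 7 14 11 5 10)
2 cycles in total.

2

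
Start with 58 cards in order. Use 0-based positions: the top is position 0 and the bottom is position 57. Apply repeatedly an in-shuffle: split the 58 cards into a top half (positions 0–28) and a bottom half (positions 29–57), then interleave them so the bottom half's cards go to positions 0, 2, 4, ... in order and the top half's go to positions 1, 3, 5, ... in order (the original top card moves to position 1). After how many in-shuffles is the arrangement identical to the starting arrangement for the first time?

The in-shuffle permutes the 58 positions with cycle lengths [58].
Every card is home exactly when every cycle has completed a whole number of laps, i.e. after lcm(58) = 58 in-shuffles.

58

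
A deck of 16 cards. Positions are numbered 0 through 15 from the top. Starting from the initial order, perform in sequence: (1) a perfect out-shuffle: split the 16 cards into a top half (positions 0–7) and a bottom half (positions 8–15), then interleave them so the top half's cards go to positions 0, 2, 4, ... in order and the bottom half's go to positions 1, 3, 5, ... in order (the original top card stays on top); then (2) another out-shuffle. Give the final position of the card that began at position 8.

2

Track the card from position 8 forward through each operation:
  after op 1 (out-shuffle): 8 → 1
  after op 2 (out-shuffle): 1 → 2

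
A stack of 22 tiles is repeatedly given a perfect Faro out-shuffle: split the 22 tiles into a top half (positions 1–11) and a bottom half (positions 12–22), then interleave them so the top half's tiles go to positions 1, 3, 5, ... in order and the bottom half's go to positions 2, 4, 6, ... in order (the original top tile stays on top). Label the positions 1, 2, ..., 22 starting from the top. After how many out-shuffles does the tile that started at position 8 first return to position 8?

2

Follow position 8 under repeated out-shuffles:
8 → 15 → 8
It first returns after 2 out-shuffles.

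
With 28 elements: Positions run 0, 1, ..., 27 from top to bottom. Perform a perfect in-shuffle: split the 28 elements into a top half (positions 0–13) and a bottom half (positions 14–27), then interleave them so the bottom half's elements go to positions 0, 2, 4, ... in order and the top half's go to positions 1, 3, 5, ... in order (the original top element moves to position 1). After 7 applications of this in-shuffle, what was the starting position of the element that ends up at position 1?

Work backwards from position 1, undoing one in-shuffle at a time:
1 ← 0 ← 14 ← 21 ← 10 ← 19 ← 9 ← 4
So the element now at position 1 started at position 4.

4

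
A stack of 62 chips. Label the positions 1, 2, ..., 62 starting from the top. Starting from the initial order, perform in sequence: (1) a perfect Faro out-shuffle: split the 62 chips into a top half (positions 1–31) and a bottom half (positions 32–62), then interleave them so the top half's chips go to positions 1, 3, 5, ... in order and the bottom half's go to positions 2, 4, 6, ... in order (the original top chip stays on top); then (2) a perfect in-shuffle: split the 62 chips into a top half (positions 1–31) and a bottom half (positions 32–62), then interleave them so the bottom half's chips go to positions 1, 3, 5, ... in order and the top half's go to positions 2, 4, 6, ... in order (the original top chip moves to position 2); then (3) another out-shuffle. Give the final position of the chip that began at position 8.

59

Track the chip from position 8 forward through each operation:
  after op 1 (out-shuffle): 8 → 15
  after op 2 (in-shuffle): 15 → 30
  after op 3 (out-shuffle): 30 → 59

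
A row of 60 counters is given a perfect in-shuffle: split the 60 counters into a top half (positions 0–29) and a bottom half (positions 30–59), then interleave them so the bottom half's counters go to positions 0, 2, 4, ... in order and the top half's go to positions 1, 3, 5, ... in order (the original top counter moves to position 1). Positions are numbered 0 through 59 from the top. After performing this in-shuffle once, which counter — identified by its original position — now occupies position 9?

4

Work backwards from position 9, undoing one in-shuffle at a time:
9 ← 4
So the counter now at position 9 started at position 4.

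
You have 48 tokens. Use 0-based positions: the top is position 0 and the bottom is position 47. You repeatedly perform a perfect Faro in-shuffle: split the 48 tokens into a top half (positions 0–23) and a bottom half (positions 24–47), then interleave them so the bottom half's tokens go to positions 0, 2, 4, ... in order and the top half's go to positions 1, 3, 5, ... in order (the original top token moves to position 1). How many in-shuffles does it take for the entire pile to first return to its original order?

21

The in-shuffle permutes the 48 positions with cycle lengths [3, 3, 21, 21].
Every token is home exactly when every cycle has completed a whole number of laps, i.e. after lcm(3, 21) = 21 in-shuffles.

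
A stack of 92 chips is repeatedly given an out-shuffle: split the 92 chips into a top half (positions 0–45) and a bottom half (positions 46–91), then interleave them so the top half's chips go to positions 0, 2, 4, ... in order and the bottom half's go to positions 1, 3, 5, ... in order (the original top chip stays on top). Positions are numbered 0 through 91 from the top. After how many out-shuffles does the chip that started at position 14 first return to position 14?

12

Follow position 14 under repeated out-shuffles:
14 → 28 → 56 → 21 → 42 → 84 → 77 → 63 → 35 → 70 → 49 → 7 → 14
It first returns after 12 out-shuffles.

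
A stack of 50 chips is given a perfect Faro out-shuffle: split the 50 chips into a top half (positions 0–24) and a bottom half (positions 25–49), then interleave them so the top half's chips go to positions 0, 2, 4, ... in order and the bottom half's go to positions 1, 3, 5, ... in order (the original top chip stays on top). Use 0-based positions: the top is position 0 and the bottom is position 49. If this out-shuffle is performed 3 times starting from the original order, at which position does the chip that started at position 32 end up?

Track the chip's position through each out-shuffle:
32 → 15 → 30 → 11

11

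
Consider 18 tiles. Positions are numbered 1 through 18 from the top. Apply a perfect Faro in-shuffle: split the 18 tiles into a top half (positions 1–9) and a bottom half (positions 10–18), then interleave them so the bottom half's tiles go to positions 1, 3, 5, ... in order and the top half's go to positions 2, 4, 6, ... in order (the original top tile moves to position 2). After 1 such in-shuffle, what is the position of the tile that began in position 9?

18

Track the tile's position through each in-shuffle:
9 → 18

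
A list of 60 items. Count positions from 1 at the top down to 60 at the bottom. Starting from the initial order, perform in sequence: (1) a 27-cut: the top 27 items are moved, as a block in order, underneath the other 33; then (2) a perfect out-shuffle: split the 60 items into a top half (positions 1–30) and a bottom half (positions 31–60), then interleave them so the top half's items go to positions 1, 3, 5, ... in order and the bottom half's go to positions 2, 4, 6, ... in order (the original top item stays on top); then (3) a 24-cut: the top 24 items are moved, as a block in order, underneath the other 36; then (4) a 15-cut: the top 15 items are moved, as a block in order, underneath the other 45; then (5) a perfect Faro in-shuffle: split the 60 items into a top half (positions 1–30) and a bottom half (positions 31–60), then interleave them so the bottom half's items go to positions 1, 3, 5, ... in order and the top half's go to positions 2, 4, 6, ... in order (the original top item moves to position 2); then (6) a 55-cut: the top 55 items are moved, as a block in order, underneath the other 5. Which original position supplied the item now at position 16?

35

Undo the operations in reverse order, starting from position 16:
  undo op 6 (cut 55): 16 ← 11
  undo op 5 (in-shuffle, from bottom half): 11 ← 36
  undo op 4 (cut 15): 36 ← 51
  undo op 3 (cut 24): 51 ← 15
  undo op 2 (out-shuffle, from top half): 15 ← 8
  undo op 1 (cut 27): 8 ← 35
So the item at position 16 came from original position 35.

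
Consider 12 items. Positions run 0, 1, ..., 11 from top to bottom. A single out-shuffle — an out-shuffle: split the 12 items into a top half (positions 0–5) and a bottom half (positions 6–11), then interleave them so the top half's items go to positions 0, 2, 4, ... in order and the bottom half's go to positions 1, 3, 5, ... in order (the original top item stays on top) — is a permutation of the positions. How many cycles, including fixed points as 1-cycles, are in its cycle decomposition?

3

Trace each unvisited position around until it returns:
(0) (1 2 4 8 5 10 9 7 3 6) (11)
3 cycles in total.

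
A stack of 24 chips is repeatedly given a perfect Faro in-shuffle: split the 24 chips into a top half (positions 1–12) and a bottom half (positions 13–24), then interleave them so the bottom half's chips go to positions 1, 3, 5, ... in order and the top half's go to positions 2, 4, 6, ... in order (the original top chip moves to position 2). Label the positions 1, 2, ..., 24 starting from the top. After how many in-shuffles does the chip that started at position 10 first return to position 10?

Follow position 10 under repeated in-shuffles:
10 → 20 → 15 → 5 → 10
It first returns after 4 in-shuffles.

4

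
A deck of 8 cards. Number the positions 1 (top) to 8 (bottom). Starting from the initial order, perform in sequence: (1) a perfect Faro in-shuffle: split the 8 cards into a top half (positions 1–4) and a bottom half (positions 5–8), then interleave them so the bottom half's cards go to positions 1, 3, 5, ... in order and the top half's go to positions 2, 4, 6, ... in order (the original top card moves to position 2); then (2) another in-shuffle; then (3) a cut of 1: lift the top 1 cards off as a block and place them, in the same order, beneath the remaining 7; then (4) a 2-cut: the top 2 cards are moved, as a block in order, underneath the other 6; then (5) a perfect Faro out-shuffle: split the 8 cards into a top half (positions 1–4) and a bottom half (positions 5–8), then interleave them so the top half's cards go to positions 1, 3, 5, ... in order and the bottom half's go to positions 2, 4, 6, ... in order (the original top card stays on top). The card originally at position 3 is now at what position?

8

Track the card from position 3 forward through each operation:
  after op 1 (in-shuffle): 3 → 6
  after op 2 (in-shuffle): 6 → 3
  after op 3 (cut 1): 3 → 2
  after op 4 (cut 2): 2 → 8
  after op 5 (out-shuffle): 8 → 8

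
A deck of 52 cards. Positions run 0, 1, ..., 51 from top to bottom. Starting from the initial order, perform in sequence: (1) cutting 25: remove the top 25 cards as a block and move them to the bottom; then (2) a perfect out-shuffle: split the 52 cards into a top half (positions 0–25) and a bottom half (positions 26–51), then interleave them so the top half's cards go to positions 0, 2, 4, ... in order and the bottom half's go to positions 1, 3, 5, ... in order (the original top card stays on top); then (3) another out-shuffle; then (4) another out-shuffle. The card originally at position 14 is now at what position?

22

Track the card from position 14 forward through each operation:
  after op 1 (cut 25): 14 → 41
  after op 2 (out-shuffle): 41 → 31
  after op 3 (out-shuffle): 31 → 11
  after op 4 (out-shuffle): 11 → 22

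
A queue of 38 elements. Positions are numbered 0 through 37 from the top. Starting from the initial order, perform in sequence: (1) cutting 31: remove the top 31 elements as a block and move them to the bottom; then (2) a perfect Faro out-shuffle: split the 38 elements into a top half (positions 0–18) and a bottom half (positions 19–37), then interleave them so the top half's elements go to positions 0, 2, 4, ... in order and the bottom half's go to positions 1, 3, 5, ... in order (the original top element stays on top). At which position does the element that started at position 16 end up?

Track the element from position 16 forward through each operation:
  after op 1 (cut 31): 16 → 23
  after op 2 (out-shuffle): 23 → 9

9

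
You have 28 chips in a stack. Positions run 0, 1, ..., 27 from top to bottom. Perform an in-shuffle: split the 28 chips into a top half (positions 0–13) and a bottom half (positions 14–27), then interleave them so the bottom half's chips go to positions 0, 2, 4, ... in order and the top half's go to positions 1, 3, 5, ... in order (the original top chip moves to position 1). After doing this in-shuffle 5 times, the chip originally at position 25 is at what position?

Track the chip's position through each in-shuffle:
25 → 22 → 16 → 4 → 9 → 19

19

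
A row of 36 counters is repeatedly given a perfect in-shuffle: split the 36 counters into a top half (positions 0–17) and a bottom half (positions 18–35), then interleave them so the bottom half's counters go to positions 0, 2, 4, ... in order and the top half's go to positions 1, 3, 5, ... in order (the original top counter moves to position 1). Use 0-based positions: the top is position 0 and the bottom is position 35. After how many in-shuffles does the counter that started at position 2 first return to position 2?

36

Follow position 2 under repeated in-shuffles:
2 → 5 → 11 → 23 → 10 → 21 → 6 → 13 → ... → 2 (length 36)
It first returns after 36 in-shuffles.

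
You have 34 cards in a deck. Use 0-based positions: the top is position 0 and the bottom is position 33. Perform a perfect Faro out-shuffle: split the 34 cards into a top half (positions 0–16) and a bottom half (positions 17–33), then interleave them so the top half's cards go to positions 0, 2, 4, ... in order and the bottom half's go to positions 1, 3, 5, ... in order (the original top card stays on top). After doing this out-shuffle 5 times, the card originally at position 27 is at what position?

6

Track the card's position through each out-shuffle:
27 → 21 → 9 → 18 → 3 → 6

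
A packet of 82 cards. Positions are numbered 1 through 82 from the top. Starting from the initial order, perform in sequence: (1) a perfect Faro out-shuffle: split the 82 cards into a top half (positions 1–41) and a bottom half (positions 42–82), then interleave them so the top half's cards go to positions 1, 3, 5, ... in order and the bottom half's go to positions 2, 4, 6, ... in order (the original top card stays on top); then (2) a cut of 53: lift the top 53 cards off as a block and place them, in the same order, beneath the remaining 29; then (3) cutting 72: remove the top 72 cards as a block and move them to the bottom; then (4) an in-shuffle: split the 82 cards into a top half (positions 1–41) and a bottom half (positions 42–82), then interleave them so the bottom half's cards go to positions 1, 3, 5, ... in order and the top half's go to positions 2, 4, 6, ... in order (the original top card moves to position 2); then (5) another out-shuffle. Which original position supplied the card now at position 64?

Undo the operations in reverse order, starting from position 64:
  undo op 5 (out-shuffle, from bottom half): 64 ← 73
  undo op 4 (in-shuffle, from bottom half): 73 ← 78
  undo op 3 (cut 72): 78 ← 68
  undo op 2 (cut 53): 68 ← 39
  undo op 1 (out-shuffle, from top half): 39 ← 20
So the card at position 64 came from original position 20.

20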